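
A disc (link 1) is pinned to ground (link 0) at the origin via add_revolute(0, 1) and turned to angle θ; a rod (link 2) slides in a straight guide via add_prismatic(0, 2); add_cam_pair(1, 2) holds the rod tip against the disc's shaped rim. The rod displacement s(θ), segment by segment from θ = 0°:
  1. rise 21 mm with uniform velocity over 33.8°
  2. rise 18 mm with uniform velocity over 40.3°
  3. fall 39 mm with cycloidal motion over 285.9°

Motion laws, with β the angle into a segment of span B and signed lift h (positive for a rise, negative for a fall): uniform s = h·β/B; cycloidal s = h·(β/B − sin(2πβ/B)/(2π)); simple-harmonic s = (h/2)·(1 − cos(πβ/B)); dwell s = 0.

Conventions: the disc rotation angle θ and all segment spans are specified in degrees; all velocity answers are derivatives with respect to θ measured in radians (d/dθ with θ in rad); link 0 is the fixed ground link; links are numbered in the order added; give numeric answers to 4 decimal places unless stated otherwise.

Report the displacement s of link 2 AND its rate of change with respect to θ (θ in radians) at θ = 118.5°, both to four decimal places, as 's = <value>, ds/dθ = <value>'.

segment 1 (0° to 33.8°, uniform, h = 21) is passed completely: s = 0.0000 + (21) = 21.0000
segment 2 (33.8° to 74.1°, uniform, h = 18) is passed completely: s = 21.0000 + (18) = 39.0000
θ = 118.5° falls in segment 3 (74.1° to 360°, cycloidal, h = -39): β = 118.5 − 74.1 = 44.4°, B = 285.9°; Δs = -39·(0.1553 − sin(2π·0.1553)/(2π)) = -0.9164; s = 39.0000 − 0.9164 = 38.0836
velocity in seg [74.1°–360°] (cycloidal), θ in radians: β = 44.4° = 0.7749 rad, B = 285.9° = 4.9899 rad; ds/dθ = (h/B)(1 − cos(2πβ/B)) = ((-39)/4.9899)(1 − cos(2π·0.1553)) = -3.434820 mm/rad

s = 38.0836, ds/dθ = -3.4348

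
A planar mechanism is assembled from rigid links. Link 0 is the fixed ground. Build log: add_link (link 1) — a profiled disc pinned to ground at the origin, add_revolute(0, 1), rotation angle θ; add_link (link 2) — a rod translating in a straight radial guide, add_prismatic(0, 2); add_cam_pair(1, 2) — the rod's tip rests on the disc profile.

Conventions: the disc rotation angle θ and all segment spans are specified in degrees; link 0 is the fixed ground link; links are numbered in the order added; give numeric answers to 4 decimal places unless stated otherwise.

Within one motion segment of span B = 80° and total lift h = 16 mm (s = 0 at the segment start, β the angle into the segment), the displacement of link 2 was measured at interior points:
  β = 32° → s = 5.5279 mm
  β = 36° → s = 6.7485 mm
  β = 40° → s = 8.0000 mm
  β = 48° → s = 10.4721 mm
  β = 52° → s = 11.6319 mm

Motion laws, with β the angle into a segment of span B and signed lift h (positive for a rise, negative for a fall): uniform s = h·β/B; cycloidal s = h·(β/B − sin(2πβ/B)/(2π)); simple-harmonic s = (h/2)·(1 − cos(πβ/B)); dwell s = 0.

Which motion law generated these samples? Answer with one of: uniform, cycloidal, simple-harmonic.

candidates at β/B = r: uniform s = h·r (linear in β); cycloidal s = h·(r − sin(2πr)/(2π)); simple-harmonic s = (h/2)(1 − cos(πr))
β=32°: printed 5.5279 | uniform 6.4000, cycloidal 4.9032, simple-harmonic 5.5279
β=36°: printed 6.7485 | uniform 7.2000, cycloidal 6.4131, simple-harmonic 6.7485
β=40°: printed 8.0000 | uniform 8.0000, cycloidal 8.0000, simple-harmonic 8.0000
β=48°: printed 10.4721 | uniform 9.6000, cycloidal 11.0968, simple-harmonic 10.4721
β=52°: printed 11.6319 | uniform 10.4000, cycloidal 12.4601, simple-harmonic 11.6319
only one law matches every sample → simple-harmonic

simple-harmonic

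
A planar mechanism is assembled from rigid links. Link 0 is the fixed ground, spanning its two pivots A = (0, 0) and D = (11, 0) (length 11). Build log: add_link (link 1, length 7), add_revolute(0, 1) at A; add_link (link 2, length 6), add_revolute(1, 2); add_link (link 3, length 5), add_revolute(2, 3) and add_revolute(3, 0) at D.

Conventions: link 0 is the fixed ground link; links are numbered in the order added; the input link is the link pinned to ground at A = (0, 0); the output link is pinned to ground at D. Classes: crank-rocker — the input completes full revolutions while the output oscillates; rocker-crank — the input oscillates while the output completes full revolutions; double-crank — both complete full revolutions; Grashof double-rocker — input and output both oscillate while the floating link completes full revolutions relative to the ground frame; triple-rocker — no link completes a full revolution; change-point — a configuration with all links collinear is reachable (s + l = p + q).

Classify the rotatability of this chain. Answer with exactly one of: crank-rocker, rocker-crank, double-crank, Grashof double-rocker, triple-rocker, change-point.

lengths: ground=11, input=7, coupler=6, output=5
sorted: s=5 (shortest), l=11 (longest), p+q=13
s + l = 16 vs p + q = 13
s + l > p + q → non-Grashof → no link fully rotates → triple-rocker

triple-rocker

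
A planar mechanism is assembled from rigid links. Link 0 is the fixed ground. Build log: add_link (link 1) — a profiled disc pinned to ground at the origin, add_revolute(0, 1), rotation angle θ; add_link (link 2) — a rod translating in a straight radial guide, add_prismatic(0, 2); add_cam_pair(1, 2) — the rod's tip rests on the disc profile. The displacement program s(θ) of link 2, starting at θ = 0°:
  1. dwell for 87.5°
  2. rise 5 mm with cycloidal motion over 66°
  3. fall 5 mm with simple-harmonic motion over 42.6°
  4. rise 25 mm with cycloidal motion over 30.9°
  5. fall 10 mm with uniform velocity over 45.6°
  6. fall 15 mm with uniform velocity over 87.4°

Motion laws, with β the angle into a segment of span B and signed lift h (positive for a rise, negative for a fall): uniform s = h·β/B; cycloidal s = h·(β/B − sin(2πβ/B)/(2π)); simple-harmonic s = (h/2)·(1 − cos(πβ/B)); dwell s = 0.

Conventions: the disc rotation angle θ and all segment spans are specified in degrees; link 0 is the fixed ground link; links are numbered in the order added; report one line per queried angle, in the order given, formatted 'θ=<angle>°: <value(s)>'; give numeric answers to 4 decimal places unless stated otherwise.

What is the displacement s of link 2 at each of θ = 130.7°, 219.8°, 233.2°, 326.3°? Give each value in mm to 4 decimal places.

seg 1 [0°–87.5°] dwell: s stays 0.0000
seg 2 [87.5°–153.5°] cycloidal, h=5: θ=130.7° here. β=43.2, B=66. 5·(0.6545 − sin(2π·0.6545)/(2π)) = 3.9296 → s = 3.9296
seg 2 [87.5°–153.5°] cycloidal, h=5: full span → s += 5 → s = 5.0000
seg 3 [153.5°–196.1°] simple-harmonic, h=-5: full span → s += -5 → s = 0.0000
seg 4 [196.1°–227°] cycloidal, h=25: θ=219.8° here. β=23.7, B=30.9. 25·(0.7670 − sin(2π·0.7670)/(2π)) = 23.1310 → s = 23.1310
seg 4 [196.1°–227°] cycloidal, h=25: full span → s += 25 → s = 25.0000
seg 5 [227°–272.6°] uniform, h=-10: θ=233.2° here. β=6.2, B=45.6. -10·6.2/45.6 = -1.3596 → s = 23.6404
seg 5 [227°–272.6°] uniform, h=-10: full span → s += -10 → s = 15.0000
seg 6 [272.6°–360°] uniform, h=-15: θ=326.3° here. β=53.7, B=87.4. -15·53.7/87.4 = -9.2162 → s = 5.7838

θ=130.7°: 3.9296
θ=219.8°: 23.1310
θ=233.2°: 23.6404
θ=326.3°: 5.7838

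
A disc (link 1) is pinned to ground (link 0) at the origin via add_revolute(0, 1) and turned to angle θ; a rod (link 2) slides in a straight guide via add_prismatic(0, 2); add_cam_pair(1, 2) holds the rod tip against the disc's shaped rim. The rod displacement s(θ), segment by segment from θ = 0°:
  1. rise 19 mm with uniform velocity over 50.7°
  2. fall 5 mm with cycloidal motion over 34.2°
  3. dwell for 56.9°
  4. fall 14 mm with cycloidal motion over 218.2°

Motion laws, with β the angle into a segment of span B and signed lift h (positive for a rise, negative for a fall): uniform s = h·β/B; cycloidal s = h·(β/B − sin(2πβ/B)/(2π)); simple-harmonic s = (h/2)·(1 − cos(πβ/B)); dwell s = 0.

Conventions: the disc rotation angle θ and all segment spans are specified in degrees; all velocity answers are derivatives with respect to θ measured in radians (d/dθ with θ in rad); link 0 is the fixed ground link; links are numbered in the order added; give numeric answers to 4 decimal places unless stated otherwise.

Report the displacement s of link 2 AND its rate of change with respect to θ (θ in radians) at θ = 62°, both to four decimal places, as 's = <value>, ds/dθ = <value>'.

segment 1 (0° to 50.7°, uniform, h = 19) is passed completely: s = 0.0000 + (19) = 19.0000
θ = 62° falls in segment 2 (50.7° to 84.9°, cycloidal, h = -5): β = 62 − 50.7 = 11.3°, B = 34.2°; Δs = -5·(0.3304 − sin(2π·0.3304)/(2π)) = -0.9557; s = 19.0000 − 0.9557 = 18.0443
velocity in seg [50.7°–84.9°] (cycloidal), θ in radians: β = 11.3° = 0.1972 rad, B = 34.2° = 0.5969 rad; ds/dθ = (h/B)(1 − cos(2πβ/B)) = ((-5)/0.5969)(1 − cos(2π·0.3304)) = -12.430889 mm/rad

s = 18.0443, ds/dθ = -12.4309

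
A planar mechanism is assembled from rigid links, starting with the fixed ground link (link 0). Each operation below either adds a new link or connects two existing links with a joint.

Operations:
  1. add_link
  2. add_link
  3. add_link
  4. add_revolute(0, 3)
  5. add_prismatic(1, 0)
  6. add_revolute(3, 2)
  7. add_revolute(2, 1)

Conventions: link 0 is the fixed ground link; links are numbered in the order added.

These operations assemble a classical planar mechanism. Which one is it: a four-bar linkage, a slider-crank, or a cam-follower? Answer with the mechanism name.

links: 4 (incl. ground); joints: 3 revolute, 1 prismatic, 0 higher (cam) pair, forming one closed loop
4 links, 3 revolutes + 1 prismatic in one loop → slider-crank

slider-crank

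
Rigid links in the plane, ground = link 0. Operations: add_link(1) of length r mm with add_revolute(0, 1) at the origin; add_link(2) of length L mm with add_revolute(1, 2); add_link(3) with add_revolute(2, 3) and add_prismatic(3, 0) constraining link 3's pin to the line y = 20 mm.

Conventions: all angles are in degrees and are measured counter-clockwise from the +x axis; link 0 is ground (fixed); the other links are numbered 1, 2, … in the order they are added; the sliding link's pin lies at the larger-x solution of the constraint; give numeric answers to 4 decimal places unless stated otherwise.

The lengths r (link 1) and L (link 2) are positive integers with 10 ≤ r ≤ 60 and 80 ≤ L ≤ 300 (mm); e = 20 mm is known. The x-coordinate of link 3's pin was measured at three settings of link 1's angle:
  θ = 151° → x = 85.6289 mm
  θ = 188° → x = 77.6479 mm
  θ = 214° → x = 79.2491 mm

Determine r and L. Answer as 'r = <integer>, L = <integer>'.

constraint per measurement: (x − r cos θ)² + (r sin θ − e)² = L²
subtracting the θ₁ and θ₂ equations cancels the r² and L² terms:
r = (x₁² − x₂²) / (2[(x₁cos θ₁ + e sin θ₁) − (x₂cos θ₂ + e sin θ₂)]) = 44.9996 → r = 45
L² = (x₁ − r cos θ₁)² + (r sin θ₁ − e)² = 15624.9963 → L = 125.0000 → L = 125
check at θ₃=214°: x = 79.2491 (printed 79.2491) ✓

r = 45, L = 125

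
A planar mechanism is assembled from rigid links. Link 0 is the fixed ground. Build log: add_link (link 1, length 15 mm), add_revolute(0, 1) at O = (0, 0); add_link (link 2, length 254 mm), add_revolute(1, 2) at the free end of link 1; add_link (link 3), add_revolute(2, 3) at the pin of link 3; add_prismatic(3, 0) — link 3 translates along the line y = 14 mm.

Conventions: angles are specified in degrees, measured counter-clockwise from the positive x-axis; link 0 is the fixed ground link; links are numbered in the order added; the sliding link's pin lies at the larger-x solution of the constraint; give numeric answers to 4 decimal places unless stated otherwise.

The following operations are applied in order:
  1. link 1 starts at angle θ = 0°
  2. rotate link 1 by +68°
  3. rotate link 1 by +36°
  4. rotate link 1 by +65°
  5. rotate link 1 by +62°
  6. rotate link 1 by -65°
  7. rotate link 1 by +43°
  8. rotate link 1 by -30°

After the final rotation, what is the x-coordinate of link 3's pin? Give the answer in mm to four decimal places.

geometry: r = 15 mm, L = 254 mm, e = 14 mm; θ starts at 0°
rotate link 1 by +68°: θ ← 0° +68° = 68°
rotate link 1 by +36°: θ ← 68° +36° = 104°
rotate link 1 by +65°: θ ← 104° +65° = 169°
rotate link 1 by +62°: θ ← 169° +62° = 231°
rotate link 1 by -65°: θ ← 231° -65° = 166°
rotate link 1 by +43°: θ ← 166° +43° = 209°
rotate link 1 by -30°: θ ← 209° -30° = 179°
crank pin P = (r cos θ, r sin θ) = (-14.997715, 0.261786)
h = r sin θ − e = 0.261786 − 14 = -13.738214
x = r cos θ + √(L² − h²) = -14.997715 + 253.628195 = 238.630480

238.6305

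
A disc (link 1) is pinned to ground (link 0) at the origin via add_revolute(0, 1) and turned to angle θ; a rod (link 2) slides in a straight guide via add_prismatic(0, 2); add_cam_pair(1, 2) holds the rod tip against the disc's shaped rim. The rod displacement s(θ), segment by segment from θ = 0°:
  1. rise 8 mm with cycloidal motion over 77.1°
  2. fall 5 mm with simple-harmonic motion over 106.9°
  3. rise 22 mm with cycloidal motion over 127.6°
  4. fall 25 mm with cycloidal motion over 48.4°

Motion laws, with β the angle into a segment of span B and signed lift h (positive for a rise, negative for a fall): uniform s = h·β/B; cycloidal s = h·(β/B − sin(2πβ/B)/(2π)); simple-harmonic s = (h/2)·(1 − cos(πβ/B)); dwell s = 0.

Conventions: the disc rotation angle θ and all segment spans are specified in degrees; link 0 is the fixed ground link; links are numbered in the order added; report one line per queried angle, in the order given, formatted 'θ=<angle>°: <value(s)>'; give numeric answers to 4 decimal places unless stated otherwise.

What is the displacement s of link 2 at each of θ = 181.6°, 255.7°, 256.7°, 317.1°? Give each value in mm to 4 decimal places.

segment 1 (0° to 77.1°, cycloidal, h = 8) is passed completely: s = 0.0000 + (8) = 8.0000
θ = 181.6° falls in segment 2 (77.1° to 184°, simple-harmonic, h = -5): β = 181.6 − 77.1 = 104.5°, B = 106.9°; Δs = -5/2·(1 − cos(π·0.9775)) = -4.9938; s = 8.0000 − 4.9938 = 3.0062
segment 2 (77.1° to 184°, simple-harmonic, h = -5) is passed completely: s = 8.0000 + (-5) = 3.0000
θ = 255.7° falls in segment 3 (184° to 311.6°, cycloidal, h = 22): β = 255.7 − 184 = 71.7°, B = 127.6°; Δs = 22·(0.5619 − sin(2π·0.5619)/(2π)) = 13.6900; s = 3.0000 + 13.6900 = 16.6900
θ = 256.7° falls in segment 3 (184° to 311.6°, cycloidal, h = 22): β = 256.7 − 184 = 72.7°, B = 127.6°; Δs = 22·(0.5697 − sin(2π·0.5697)/(2π)) = 14.0203; s = 3.0000 + 14.0203 = 17.0203
segment 3 (184° to 311.6°, cycloidal, h = 22) is passed completely: s = 3.0000 + (22) = 25.0000
θ = 317.1° falls in segment 4 (311.6° to 360°, cycloidal, h = -25): β = 317.1 − 311.6 = 5.5°, B = 48.4°; Δs = -25·(0.1136 − sin(2π·0.1136)/(2π)) = -0.2353; s = 25.0000 − 0.2353 = 24.7647

θ=181.6°: 3.0062
θ=255.7°: 16.6900
θ=256.7°: 17.0203
θ=317.1°: 24.7647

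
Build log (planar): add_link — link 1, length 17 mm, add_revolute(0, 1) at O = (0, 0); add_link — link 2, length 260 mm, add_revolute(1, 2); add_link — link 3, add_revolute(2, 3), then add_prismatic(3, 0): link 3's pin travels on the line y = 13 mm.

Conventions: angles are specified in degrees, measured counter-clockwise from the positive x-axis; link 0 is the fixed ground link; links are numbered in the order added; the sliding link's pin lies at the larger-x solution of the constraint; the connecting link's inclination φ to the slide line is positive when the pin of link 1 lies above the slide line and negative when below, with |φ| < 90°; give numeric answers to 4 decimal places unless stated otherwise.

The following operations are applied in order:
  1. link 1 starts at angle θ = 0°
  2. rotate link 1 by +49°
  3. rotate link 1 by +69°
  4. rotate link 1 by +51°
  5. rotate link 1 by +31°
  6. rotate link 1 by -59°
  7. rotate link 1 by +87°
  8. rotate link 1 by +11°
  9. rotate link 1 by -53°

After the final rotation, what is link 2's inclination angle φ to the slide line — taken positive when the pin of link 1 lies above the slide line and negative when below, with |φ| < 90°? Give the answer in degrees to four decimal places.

geometry: r = 17 mm, L = 260 mm, e = 13 mm; θ starts at 0°
rotate link 1 by +49°: θ ← 0° +49° = 49°
rotate link 1 by +69°: θ ← 49° +69° = 118°
rotate link 1 by +51°: θ ← 118° +51° = 169°
rotate link 1 by +31°: θ ← 169° +31° = 200°
rotate link 1 by -59°: θ ← 200° -59° = 141°
rotate link 1 by +87°: θ ← 141° +87° = 228°
rotate link 1 by +11°: θ ← 228° +11° = 239°
rotate link 1 by -53°: θ ← 239° -53° = 186°
h = r sin θ − e = -1.776984 − 13 = -14.776984
sin φ = h / L = -14.776984 / 260 = -0.05683455
φ = arcsin(-0.05683455) = -3.258136°

-3.2581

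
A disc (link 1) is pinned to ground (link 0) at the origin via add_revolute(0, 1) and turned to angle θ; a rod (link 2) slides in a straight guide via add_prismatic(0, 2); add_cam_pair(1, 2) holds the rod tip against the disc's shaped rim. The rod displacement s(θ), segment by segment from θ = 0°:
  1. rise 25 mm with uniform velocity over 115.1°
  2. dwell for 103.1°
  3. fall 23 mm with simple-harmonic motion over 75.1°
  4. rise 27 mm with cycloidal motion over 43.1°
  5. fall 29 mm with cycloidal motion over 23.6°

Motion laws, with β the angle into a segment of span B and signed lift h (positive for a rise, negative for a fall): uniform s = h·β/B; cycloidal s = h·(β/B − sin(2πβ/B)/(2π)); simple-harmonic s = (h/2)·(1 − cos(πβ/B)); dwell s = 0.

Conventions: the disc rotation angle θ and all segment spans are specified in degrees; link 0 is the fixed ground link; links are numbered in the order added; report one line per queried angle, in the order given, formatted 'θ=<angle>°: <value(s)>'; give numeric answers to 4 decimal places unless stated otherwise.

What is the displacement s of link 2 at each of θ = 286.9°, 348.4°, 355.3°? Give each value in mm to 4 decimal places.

segment 1 (0° to 115.1°, uniform, h = 25) is passed completely: s = 0.0000 + (25) = 25.0000
segment 2 (115.1° to 218.2°, dwell): s unchanged at 25.0000
θ = 286.9° falls in segment 3 (218.2° to 293.3°, simple-harmonic, h = -23): β = 286.9 − 218.2 = 68.7°, B = 75.1°; Δs = -23/2·(1 − cos(π·0.9148)) = -22.5903; s = 25.0000 − 22.5903 = 2.4097
segment 3 (218.2° to 293.3°, simple-harmonic, h = -23) is passed completely: s = 25.0000 + (-23) = 2.0000
segment 4 (293.3° to 336.4°, cycloidal, h = 27) is passed completely: s = 2.0000 + (27) = 29.0000
θ = 348.4° falls in segment 5 (336.4° to 360°, cycloidal, h = -29): β = 348.4 − 336.4 = 12°, B = 23.6°; Δs = -29·(0.5085 − sin(2π·0.5085)/(2π)) = -14.9914; s = 29.0000 − 14.9914 = 14.0086
θ = 355.3° falls in segment 5 (336.4° to 360°, cycloidal, h = -29): β = 355.3 − 336.4 = 18.9°, B = 23.6°; Δs = -29·(0.8008 − sin(2π·0.8008)/(2π)) = -27.6065; s = 29.0000 − 27.6065 = 1.3935

θ=286.9°: 2.4097
θ=348.4°: 14.0086
θ=355.3°: 1.3935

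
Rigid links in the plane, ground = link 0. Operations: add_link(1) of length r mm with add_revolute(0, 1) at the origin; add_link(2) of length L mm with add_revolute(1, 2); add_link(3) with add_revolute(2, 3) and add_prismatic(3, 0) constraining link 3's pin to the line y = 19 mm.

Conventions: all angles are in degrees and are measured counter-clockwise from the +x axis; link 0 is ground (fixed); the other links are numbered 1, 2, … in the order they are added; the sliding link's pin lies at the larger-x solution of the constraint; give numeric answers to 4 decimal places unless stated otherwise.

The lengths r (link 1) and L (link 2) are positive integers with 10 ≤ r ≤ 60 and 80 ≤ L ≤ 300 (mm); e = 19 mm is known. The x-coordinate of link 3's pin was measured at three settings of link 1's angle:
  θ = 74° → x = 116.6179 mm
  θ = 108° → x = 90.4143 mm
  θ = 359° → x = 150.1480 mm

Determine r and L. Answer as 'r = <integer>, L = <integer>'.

constraint per measurement: (x − r cos θ)² + (r sin θ − e)² = L²
subtracting the θ₁ and θ₂ equations cancels the r² and L² terms:
r = (x₁² − x₂²) / (2[(x₁cos θ₁ + e sin θ₁) − (x₂cos θ₂ + e sin θ₂)]) = 45.0000 → r = 45
L² = (x₁ − r cos θ₁)² + (r sin θ₁ − e)² = 11448.9946 → L = 107.0000 → L = 107
check at θ₃=359°: x = 150.1480 (printed 150.1480) ✓

r = 45, L = 107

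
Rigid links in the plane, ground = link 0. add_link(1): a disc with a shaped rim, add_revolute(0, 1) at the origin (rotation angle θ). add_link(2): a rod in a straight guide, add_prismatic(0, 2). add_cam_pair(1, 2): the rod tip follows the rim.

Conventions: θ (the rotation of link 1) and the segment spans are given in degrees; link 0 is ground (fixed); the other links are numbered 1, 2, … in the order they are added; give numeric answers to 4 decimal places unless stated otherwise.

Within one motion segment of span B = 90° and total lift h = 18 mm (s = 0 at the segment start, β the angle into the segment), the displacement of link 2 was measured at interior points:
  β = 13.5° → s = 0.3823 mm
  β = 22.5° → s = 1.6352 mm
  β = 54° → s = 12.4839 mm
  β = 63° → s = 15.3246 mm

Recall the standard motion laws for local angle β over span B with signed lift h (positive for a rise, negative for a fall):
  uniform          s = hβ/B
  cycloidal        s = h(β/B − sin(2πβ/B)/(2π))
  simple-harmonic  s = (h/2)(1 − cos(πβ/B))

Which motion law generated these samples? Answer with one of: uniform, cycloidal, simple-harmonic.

candidates at β/B = r: uniform s = h·r (linear in β); cycloidal s = h·(r − sin(2πr)/(2π)); simple-harmonic s = (h/2)(1 − cos(πr))
β=13.5°: printed 0.3823 | uniform 2.7000, cycloidal 0.3823, simple-harmonic 0.9809
β=22.5°: printed 1.6352 | uniform 4.5000, cycloidal 1.6352, simple-harmonic 2.6360
β=54°: printed 12.4839 | uniform 10.8000, cycloidal 12.4839, simple-harmonic 11.7812
β=63°: printed 15.3246 | uniform 12.6000, cycloidal 15.3246, simple-harmonic 14.2901
only one law matches every sample → cycloidal

cycloidal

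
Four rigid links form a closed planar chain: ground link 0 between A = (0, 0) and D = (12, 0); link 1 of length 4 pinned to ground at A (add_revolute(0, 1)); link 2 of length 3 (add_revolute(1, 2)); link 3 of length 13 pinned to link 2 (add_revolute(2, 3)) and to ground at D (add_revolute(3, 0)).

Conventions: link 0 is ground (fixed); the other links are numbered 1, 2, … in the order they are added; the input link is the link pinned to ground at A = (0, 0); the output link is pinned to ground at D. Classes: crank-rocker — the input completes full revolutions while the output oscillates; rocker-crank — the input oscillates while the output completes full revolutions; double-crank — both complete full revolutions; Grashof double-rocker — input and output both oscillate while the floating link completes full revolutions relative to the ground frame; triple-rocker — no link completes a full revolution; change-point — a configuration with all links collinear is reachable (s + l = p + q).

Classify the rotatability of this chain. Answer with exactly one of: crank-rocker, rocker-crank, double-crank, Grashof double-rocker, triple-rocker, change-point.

lengths: ground=12, input=4, coupler=3, output=13
sorted: s=3 (shortest), l=13 (longest), p+q=16
s + l = 16 vs p + q = 16
s + l = p + q → change-point (collinear configuration reachable)

change-point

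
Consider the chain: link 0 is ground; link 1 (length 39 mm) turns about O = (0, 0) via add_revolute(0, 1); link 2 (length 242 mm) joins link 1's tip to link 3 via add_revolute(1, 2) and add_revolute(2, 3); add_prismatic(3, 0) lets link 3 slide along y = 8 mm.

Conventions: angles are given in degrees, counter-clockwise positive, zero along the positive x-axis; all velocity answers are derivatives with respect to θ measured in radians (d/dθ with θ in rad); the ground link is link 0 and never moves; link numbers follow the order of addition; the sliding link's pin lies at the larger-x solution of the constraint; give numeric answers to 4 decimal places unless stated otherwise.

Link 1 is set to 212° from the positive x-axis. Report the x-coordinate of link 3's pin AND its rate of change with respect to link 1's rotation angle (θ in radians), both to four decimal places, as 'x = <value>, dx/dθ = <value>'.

geometry: r = 39 mm, L = 242 mm, e = 8 mm
crank pin P = (r cos θ, r sin θ) = (-33.073876, -20.666851)
h = r sin θ − e = -20.666851 − 8 = -28.666851
x = r cos θ + √(L² − h²) = -33.073876 + 240.296092 = 207.222216
dx/dθ = −r sin θ − h·r cos θ/√(L² − h²) (θ in radians; h = -28.666851) = 16.721203

x = 207.2222, dx/dθ = 16.7212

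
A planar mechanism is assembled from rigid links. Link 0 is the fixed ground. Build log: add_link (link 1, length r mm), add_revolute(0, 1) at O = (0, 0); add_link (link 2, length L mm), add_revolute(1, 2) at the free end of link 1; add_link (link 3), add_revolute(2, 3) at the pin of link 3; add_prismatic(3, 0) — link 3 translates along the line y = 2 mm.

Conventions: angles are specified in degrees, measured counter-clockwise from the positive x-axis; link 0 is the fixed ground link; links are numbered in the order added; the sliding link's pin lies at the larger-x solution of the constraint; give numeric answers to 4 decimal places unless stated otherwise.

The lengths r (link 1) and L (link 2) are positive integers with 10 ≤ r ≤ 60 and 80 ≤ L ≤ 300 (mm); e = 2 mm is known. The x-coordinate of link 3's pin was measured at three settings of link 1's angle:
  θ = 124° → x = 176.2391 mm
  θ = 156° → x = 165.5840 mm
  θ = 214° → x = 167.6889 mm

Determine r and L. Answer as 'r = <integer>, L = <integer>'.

constraint per measurement: (x − r cos θ)² + (r sin θ − e)² = L²
subtracting the θ₁ and θ₂ equations cancels the r² and L² terms:
r = (x₁² − x₂²) / (2[(x₁cos θ₁ + e sin θ₁) − (x₂cos θ₂ + e sin θ₂)]) = 33.9998 → r = 34
L² = (x₁ − r cos θ₁)² + (r sin θ₁ − e)² = 38808.9837 → L = 197.0000 → L = 197
check at θ₃=214°: x = 167.6889 (printed 167.6889) ✓

r = 34, L = 197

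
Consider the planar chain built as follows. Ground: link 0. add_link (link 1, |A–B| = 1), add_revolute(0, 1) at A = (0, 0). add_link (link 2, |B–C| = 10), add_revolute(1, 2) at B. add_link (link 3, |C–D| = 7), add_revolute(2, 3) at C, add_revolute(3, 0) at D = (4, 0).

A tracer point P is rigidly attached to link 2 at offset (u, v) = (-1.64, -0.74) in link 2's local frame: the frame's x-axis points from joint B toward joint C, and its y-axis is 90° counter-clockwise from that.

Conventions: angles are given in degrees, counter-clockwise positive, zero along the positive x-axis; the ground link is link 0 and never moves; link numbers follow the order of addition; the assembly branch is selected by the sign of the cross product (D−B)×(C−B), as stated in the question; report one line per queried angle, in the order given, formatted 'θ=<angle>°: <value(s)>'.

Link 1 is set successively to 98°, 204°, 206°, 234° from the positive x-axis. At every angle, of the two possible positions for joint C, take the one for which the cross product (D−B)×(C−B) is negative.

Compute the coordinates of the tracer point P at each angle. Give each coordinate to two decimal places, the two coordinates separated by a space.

A=(0,0), D=(4.00,0)
θ=98°: B = A + 1.00·(cos98°, sin98°) = (-0.1392, 0.9903)
θ=98°: |BD| = 4.2560
θ=98°: circle(B,10.00) ∩ circle(D,7.00): a=8.1196, h=5.8372
θ=98°:   candidates: C₊=(9.1157,4.7780) cross=24.843; C₋=(6.3994,-6.5759) cross=-24.843
θ=98°:   branch - wants cross < 0 → take C=(6.3994,-6.5759) (cross=-24.843)
θ=98°: ex = (C−B)/|BC| = (0.6539,-0.7566); ey = (0.7566,0.6539)
θ=98°: P = B + -1.64·ex + -0.74·ey = (-1.7714,1.7473)
θ=204°: B = A + 1.00·(cos204°, sin204°) = (-0.9135, -0.4067)
θ=204°: |BD| = 4.9304
θ=204°: circle(B,10.00) ∩ circle(D,7.00): a=7.6372, h=6.4555
θ=204°:   candidates: C₊=(6.1651,6.6568) cross=31.828; C₋=(7.2302,-6.2101) cross=-31.828
θ=204°:   branch - wants cross < 0 → take C=(7.2302,-6.2101) (cross=-31.828)
θ=204°: ex = (C−B)/|BC| = (0.8144,-0.5803); ey = (0.5803,0.8144)
θ=204°: P = B + -1.64·ex + -0.74·ey = (-2.6786,-0.0576)
θ=206°: B = A + 1.00·(cos206°, sin206°) = (-0.8988, -0.4384)
θ=206°: |BD| = 4.9184
θ=206°: circle(B,10.00) ∩ circle(D,7.00): a=7.6438, h=6.4476
θ=206°:   candidates: C₊=(6.1399,6.6649) cross=31.712; C₋=(7.2893,-6.1790) cross=-31.712
θ=206°:   branch - wants cross < 0 → take C=(7.2893,-6.1790) (cross=-31.712)
θ=206°: ex = (C−B)/|BC| = (0.8188,-0.5741); ey = (0.5741,0.8188)
θ=206°: P = B + -1.64·ex + -0.74·ey = (-2.6664,-0.1028)
θ=234°: B = A + 1.00·(cos234°, sin234°) = (-0.5878, -0.8090)
θ=234°: |BD| = 4.6586
θ=234°: circle(B,10.00) ∩ circle(D,7.00): a=7.8031, h=6.2540
θ=234°:   candidates: C₊=(6.0106,6.7050) cross=29.135; C₋=(8.1828,-5.6129) cross=-29.135
θ=234°:   branch - wants cross < 0 → take C=(8.1828,-5.6129) (cross=-29.135)
θ=234°: ex = (C−B)/|BC| = (0.8771,-0.4804); ey = (0.4804,0.8771)
θ=234°: P = B + -1.64·ex + -0.74·ey = (-2.3816,-0.6702)

θ=98°: -1.77 1.75
θ=204°: -2.68 -0.06
θ=206°: -2.67 -0.10
θ=234°: -2.38 -0.67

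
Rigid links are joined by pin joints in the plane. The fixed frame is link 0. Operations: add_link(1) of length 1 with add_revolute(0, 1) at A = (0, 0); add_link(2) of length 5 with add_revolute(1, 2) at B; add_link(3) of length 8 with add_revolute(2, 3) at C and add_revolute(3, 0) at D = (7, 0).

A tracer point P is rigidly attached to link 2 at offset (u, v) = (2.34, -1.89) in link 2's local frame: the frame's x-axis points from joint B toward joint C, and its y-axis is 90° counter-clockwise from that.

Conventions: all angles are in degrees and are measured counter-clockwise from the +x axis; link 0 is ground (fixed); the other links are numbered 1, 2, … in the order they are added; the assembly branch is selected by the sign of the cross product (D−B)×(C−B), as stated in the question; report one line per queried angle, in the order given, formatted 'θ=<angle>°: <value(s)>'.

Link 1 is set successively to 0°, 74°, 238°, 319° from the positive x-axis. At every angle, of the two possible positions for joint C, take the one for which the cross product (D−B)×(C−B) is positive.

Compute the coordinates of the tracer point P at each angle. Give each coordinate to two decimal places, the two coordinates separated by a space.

A=(0,0), D=(7.00,0)
θ=0°: B = A + 1.00·(cos0°, sin0°) = (1.0000, 0.0000)
θ=0°: |BD| = 6.0000
θ=0°: circle(B,5.00) ∩ circle(D,8.00): a=-0.2500, h=4.9937
θ=0°:   candidates: C₊=(0.7500,4.9937) cross=29.962; C₋=(0.7500,-4.9937) cross=-29.962
θ=0°:   branch + wants cross > 0 → take C=(0.7500,4.9937) (cross=29.962)
θ=0°: ex = (C−B)/|BC| = (-0.0500,0.9987); ey = (-0.9987,-0.0500)
θ=0°: P = B + 2.34·ex + -1.89·ey = (2.7706,2.4316)
θ=74°: B = A + 1.00·(cos74°, sin74°) = (0.2756, 0.9613)
θ=74°: |BD| = 6.7927
θ=74°: circle(B,5.00) ∩ circle(D,8.00): a=0.5256, h=4.9723
θ=74°:   candidates: C₊=(1.4996,5.8091) cross=33.775; C₋=(0.0923,-4.0354) cross=-33.775
θ=74°:   branch + wants cross > 0 → take C=(1.4996,5.8091) (cross=33.775)
θ=74°: ex = (C−B)/|BC| = (0.2448,0.9696); ey = (-0.9696,0.2448)
θ=74°: P = B + 2.34·ex + -1.89·ey = (2.6810,2.7674)
θ=238°: B = A + 1.00·(cos238°, sin238°) = (-0.5299, -0.8480)
θ=238°: |BD| = 7.5775
θ=238°: circle(B,5.00) ∩ circle(D,8.00): a=1.2154, h=4.8500
θ=238°:   candidates: C₊=(0.1350,4.1075) cross=36.751; C₋=(1.2206,-5.5316) cross=-36.751
θ=238°:   branch + wants cross > 0 → take C=(0.1350,4.1075) (cross=36.751)
θ=238°: ex = (C−B)/|BC| = (0.1330,0.9911); ey = (-0.9911,0.1330)
θ=238°: P = B + 2.34·ex + -1.89·ey = (1.6545,1.2198)
θ=319°: B = A + 1.00·(cos319°, sin319°) = (0.7547, -0.6561)
θ=319°: |BD| = 6.2797
θ=319°: circle(B,5.00) ∩ circle(D,8.00): a=0.0346, h=4.9999
θ=319°:   candidates: C₊=(0.2667,4.3201) cross=31.398; C₋=(1.3114,-5.6250) cross=-31.398
θ=319°:   branch + wants cross > 0 → take C=(0.2667,4.3201) (cross=31.398)
θ=319°: ex = (C−B)/|BC| = (-0.0976,0.9952); ey = (-0.9952,-0.0976)
θ=319°: P = B + 2.34·ex + -1.89·ey = (2.4073,1.8572)

θ=0°: 2.77 2.43
θ=74°: 2.68 2.77
θ=238°: 1.65 1.22
θ=319°: 2.41 1.86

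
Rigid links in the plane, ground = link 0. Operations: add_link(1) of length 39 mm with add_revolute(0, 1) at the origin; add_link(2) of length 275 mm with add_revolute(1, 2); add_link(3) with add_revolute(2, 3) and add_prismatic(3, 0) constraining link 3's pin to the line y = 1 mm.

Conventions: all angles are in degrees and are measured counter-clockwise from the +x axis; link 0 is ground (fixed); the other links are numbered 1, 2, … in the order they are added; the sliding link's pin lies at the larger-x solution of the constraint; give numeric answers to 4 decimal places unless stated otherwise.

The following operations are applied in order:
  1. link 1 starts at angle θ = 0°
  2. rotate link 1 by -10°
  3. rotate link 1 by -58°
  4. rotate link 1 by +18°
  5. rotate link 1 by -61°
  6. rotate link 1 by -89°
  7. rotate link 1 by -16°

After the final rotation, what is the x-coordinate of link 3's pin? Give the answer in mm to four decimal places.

geometry: r = 39 mm, L = 275 mm, e = 1 mm; θ starts at 0°
rotate link 1 by -10°: θ ← 0° -10° = -10°
rotate link 1 by -58°: θ ← -10° -58° = -68°
rotate link 1 by +18°: θ ← -68° +18° = -50°
rotate link 1 by -61°: θ ← -50° -61° = -111°
rotate link 1 by -89°: θ ← -111° -89° = -200°
rotate link 1 by -16°: θ ← -200° -16° = -216°
crank pin P = (r cos θ, r sin θ) = (-31.551663, 22.923625)
h = r sin θ − e = 22.923625 − 1 = 21.923625
x = r cos θ + √(L² − h²) = -31.551663 + 274.124706 = 242.573044

242.5730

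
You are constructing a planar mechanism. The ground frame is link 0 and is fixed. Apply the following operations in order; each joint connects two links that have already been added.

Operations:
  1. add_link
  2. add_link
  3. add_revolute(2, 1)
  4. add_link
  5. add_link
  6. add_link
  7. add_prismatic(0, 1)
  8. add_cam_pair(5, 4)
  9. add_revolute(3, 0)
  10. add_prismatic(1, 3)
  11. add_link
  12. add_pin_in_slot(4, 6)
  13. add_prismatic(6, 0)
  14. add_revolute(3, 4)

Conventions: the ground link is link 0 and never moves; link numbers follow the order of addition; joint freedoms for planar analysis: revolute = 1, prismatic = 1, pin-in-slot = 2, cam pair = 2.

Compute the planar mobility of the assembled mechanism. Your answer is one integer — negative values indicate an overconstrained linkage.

L=1 J1=0 J2=0
add link → L=2 J1=0 J2=0
add link → L=3 J1=0 J2=0
R@2,1 dof=1 J1 → L=3 J1=1 J2=0
add link → L=4 J1=1 J2=0
add link → L=5 J1=1 J2=0
add link → L=6 J1=1 J2=0
P@0,1 dof=1 J1 → L=6 J1=2 J2=0
C@5,4 dof=2 J2 → L=6 J1=2 J2=1
R@3,0 dof=1 J1 → L=6 J1=3 J2=1
P@1,3 dof=1 J1 → L=6 J1=4 J2=1
add link → L=7 J1=4 J2=1
PS@4,6 dof=2 J2 → L=7 J1=4 J2=2
P@6,0 dof=1 J1 → L=7 J1=5 J2=2
R@3,4 dof=1 J1 → L=7 J1=6 J2=2
M=3(L−1)−2J1−J2=3·6−2·6−2=4

M = 4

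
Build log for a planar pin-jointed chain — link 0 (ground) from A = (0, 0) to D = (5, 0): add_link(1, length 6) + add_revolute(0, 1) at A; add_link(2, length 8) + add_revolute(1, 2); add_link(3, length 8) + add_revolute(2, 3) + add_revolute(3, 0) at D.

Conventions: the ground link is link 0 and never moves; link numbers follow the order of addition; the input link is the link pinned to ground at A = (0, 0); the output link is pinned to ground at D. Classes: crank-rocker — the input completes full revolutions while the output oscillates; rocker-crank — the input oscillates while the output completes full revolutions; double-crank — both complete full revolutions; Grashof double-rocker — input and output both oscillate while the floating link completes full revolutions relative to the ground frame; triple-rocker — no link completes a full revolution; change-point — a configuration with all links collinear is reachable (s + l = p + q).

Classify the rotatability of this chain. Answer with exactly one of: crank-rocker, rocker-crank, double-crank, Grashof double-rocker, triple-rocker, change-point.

lengths: ground=5, input=6, coupler=8, output=8
sorted: s=5 (shortest), l=8 (longest), p+q=14
s + l = 13 vs p + q = 14
s + l < p + q (Grashof) with shortest = ground link → double-crank

double-crank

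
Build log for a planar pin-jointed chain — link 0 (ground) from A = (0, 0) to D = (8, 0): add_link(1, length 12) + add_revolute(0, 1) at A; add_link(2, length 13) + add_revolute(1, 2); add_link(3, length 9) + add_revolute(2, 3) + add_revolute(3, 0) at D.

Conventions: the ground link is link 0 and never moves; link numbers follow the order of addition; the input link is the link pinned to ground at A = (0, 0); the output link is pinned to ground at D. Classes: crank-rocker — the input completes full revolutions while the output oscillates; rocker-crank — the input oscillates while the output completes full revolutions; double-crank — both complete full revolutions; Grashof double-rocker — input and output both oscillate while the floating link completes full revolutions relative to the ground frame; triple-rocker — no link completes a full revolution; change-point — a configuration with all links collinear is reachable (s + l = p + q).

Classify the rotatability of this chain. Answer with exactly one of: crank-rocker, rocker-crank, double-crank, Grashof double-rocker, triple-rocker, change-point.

lengths: ground=8, input=12, coupler=13, output=9
sorted: s=8 (shortest), l=13 (longest), p+q=21
s + l = 21 vs p + q = 21
s + l = p + q → change-point (collinear configuration reachable)

change-point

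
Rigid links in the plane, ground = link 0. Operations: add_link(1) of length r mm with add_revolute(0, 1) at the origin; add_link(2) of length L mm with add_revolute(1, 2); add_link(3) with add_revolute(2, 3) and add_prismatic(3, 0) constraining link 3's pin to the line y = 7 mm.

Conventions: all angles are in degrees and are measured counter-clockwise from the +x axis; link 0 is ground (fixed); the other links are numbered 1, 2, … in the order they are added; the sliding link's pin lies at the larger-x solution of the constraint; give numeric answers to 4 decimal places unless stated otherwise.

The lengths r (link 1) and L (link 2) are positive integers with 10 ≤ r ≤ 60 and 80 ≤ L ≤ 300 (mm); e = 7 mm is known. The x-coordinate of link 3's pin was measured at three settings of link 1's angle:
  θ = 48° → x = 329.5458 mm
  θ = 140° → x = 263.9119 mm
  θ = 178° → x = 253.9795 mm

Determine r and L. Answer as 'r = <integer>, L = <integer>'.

constraint per measurement: (x − r cos θ)² + (r sin θ − e)² = L²
subtracting the θ₁ and θ₂ equations cancels the r² and L² terms:
r = (x₁² − x₂²) / (2[(x₁cos θ₁ + e sin θ₁) − (x₂cos θ₂ + e sin θ₂)]) = 46.0000 → r = 46
L² = (x₁ − r cos θ₁)² + (r sin θ₁ − e)² = 90000.0044 → L = 300.0000 → L = 300
check at θ₃=178°: x = 253.9795 (printed 253.9795) ✓

r = 46, L = 300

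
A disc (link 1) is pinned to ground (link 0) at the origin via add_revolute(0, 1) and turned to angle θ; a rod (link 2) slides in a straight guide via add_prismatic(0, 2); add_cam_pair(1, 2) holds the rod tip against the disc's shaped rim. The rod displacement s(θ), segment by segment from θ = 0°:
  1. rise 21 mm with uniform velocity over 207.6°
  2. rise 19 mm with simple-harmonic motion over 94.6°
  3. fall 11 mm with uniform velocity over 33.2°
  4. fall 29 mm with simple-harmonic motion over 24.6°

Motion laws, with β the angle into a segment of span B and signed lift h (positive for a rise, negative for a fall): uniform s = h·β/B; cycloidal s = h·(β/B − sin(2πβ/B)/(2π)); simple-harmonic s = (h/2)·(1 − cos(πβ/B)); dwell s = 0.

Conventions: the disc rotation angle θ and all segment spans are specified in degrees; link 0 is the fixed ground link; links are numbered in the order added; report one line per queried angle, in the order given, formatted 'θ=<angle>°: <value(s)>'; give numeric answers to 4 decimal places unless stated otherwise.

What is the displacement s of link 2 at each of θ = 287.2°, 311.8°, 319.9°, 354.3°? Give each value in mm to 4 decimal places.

segment 1 (0° to 207.6°, uniform, h = 21) is passed completely: s = 0.0000 + (21) = 21.0000
θ = 287.2° falls in segment 2 (207.6° to 302.2°, simple-harmonic, h = 19): β = 287.2 − 207.6 = 79.6°, B = 94.6°; Δs = 19/2·(1 − cos(π·0.8414)) = 17.8455; s = 21.0000 + 17.8455 = 38.8455
segment 2 (207.6° to 302.2°, simple-harmonic, h = 19) is passed completely: s = 21.0000 + (19) = 40.0000
θ = 311.8° falls in segment 3 (302.2° to 335.4°, uniform, h = -11): β = 311.8 − 302.2 = 9.6°, B = 33.2°; Δs = -11·9.6/33.2 = -3.1807; s = 40.0000 − 3.1807 = 36.8193
θ = 319.9° falls in segment 3 (302.2° to 335.4°, uniform, h = -11): β = 319.9 − 302.2 = 17.7°, B = 33.2°; Δs = -11·17.7/33.2 = -5.8645; s = 40.0000 − 5.8645 = 34.1355
segment 3 (302.2° to 335.4°, uniform, h = -11) is passed completely: s = 40.0000 + (-11) = 29.0000
θ = 354.3° falls in segment 4 (335.4° to 360°, simple-harmonic, h = -29): β = 354.3 − 335.4 = 18.9°, B = 24.6°; Δs = -29/2·(1 − cos(π·0.7683)) = -25.3250; s = 29.0000 − 25.3250 = 3.6750

θ=287.2°: 38.8455
θ=311.8°: 36.8193
θ=319.9°: 34.1355
θ=354.3°: 3.6750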